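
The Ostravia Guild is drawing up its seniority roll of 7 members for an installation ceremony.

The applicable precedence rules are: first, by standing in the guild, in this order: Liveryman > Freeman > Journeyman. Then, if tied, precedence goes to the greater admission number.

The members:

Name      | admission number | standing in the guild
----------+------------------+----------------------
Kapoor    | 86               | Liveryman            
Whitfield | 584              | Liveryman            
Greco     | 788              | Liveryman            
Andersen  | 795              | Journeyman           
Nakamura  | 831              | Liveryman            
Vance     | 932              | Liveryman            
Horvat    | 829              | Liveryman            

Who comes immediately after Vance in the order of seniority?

By standing in the guild: Vance, Nakamura, Horvat, Greco, Whitfield and Kapoor (Liveryman); then Andersen (Journeyman).
Among Vance, Nakamura, Horvat, Greco, Whitfield and Kapoor, by admission number (higher first): Vance (932) before Nakamura (831) before Horvat (829) before Greco (788) before Whitfield (584) before Kapoor (86).
Order: Vance, Nakamura, Horvat, Greco, Whitfield, Kapoor, Andersen.

Nakamura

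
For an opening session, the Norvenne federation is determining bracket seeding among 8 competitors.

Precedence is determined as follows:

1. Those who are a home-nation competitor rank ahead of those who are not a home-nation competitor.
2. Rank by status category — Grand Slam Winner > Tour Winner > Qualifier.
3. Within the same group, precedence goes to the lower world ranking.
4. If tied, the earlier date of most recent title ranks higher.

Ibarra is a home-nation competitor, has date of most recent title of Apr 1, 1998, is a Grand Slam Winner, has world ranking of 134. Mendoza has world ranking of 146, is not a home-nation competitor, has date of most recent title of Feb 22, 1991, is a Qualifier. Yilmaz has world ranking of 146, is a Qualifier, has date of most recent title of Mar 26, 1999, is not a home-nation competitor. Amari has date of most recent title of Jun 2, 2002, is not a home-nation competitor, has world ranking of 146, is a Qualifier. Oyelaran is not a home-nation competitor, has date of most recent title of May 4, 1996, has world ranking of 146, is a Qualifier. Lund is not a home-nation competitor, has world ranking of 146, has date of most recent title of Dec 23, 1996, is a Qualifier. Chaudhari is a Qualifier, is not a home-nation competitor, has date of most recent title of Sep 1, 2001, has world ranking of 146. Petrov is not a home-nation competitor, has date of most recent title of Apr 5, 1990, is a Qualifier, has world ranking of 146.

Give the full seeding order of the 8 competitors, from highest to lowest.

By the first rule: Ibarra (a home-nation competitor); then Petrov, Mendoza, Oyelaran, Lund, Yilmaz, Chaudhari and Amari (each not a home-nation competitor).
Petrov, Mendoza, Oyelaran, Lund, Yilmaz, Chaudhari and Amari are each Qualifier, so the next rule applies.
Petrov, Mendoza, Oyelaran, Lund, Yilmaz, Chaudhari and Amari all have world ranking 146, so the next rule applies.
Among Petrov, Mendoza, Oyelaran, Lund, Yilmaz, Chaudhari and Amari, by date of most recent title (earlier first): Petrov (Apr 5, 1990) before Mendoza (Feb 22, 1991) before Oyelaran (May 4, 1996) before Lund (Dec 23, 1996) before Yilmaz (Mar 26, 1999) before Chaudhari (Sep 1, 2001) before Amari (Jun 2, 2002).
Full order: Ibarra, Petrov, Mendoza, Oyelaran, Lund, Yilmaz, Chaudhari, Amari.

Ibarra, Petrov, Mendoza, Oyelaran, Lund, Yilmaz, Chaudhari, Amari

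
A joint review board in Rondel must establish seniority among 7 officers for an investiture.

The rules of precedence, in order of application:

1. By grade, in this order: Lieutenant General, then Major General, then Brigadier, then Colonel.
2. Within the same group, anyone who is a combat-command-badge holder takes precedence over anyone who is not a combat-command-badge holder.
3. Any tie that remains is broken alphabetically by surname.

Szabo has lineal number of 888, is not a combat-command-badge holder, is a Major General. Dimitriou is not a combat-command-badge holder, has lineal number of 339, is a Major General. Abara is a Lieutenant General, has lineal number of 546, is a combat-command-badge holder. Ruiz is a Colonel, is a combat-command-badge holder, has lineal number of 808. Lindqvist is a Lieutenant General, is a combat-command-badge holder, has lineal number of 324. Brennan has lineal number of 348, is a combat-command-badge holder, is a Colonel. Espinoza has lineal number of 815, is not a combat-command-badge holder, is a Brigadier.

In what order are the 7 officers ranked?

Abara, Lindqvist, Dimitriou, Szabo, Espinoza, Brennan, Ruiz

By grade: Abara and Lindqvist (Lieutenant General); then Dimitriou and Szabo (Major General); then Espinoza (Brigadier); then Brennan and Ruiz (Colonel).
Abara and Lindqvist are each a combat-command-badge holder, so the next rule applies.
Among Abara and Lindqvist, alphabetically by surname: Abara before Lindqvist.
Dimitriou and Szabo are each not a combat-command-badge holder, so the next rule applies.
Among Dimitriou and Szabo, alphabetically by surname: Dimitriou before Szabo.
Brennan and Ruiz are each a combat-command-badge holder, so the next rule applies.
Among Brennan and Ruiz, alphabetically by surname: Brennan before Ruiz.
Full order: Abara, Lindqvist, Dimitriou, Szabo, Espinoza, Brennan, Ruiz.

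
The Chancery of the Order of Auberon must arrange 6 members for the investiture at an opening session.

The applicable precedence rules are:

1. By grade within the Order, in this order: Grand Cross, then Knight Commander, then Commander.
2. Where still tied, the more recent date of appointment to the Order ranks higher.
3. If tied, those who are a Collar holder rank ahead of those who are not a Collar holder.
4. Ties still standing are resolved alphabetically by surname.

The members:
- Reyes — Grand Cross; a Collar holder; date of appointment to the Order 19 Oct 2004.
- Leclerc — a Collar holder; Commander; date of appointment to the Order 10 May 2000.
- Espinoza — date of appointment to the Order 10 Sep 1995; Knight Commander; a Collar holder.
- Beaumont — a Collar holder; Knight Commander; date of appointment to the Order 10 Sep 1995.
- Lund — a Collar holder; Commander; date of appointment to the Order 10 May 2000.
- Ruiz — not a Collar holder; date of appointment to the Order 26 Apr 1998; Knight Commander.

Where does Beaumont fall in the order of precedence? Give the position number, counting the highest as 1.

3

By grade within the Order: Reyes (Grand Cross); then Ruiz, Beaumont and Espinoza (Knight Commander); then Leclerc and Lund (Commander).
Among Ruiz, Beaumont and Espinoza, by date of appointment to the Order (later first): Ruiz (26 Apr 1998) before Beaumont and Espinoza (10 Sep 1995).
Beaumont and Espinoza are each a Collar holder, so the next rule applies.
Among Beaumont and Espinoza, alphabetically by surname: Beaumont before Espinoza.
Leclerc and Lund both have date of appointment to the Order 10 May 2000, so the next rule applies.
Leclerc and Lund are each a Collar holder, so the next rule applies.
Among Leclerc and Lund, alphabetically by surname: Leclerc before Lund.
Order: Reyes, Ruiz, Beaumont, Espinoza, Leclerc, Lund. So position 3.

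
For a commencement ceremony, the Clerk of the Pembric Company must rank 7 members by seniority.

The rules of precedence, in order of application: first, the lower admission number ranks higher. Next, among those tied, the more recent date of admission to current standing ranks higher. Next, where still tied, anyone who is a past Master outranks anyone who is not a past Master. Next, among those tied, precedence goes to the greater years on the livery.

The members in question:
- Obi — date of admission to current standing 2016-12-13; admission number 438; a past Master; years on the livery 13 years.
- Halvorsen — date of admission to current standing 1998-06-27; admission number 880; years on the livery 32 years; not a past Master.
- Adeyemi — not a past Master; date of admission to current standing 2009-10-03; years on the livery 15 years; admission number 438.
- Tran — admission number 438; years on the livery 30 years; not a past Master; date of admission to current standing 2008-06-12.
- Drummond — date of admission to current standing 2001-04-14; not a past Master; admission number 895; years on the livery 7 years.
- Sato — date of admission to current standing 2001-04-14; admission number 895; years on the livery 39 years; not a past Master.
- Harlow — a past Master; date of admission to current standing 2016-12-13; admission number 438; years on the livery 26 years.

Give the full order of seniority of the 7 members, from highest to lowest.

Harlow, Obi, Adeyemi, Tran, Halvorsen, Sato, Drummond

By admission number (lower first): Harlow, Obi, Adeyemi and Tran (each 438); then Halvorsen (880); then Sato and Drummond (both 895).
Among Harlow, Obi, Adeyemi and Tran, by date of admission to current standing (later first): Harlow and Obi (2016-12-13) before Adeyemi (2009-10-03) before Tran (2008-06-12).
Harlow and Obi are each a past Master, so the next rule applies.
Among Harlow and Obi, by years on the livery (higher first): Harlow (26 years) before Obi (13 years).
Sato and Drummond both have date of admission to current standing 2001-04-14, so the next rule applies.
Sato and Drummond are each not a past Master, so the next rule applies.
Among Sato and Drummond, by years on the livery (higher first): Sato (39 years) before Drummond (7 years).
Full order: Harlow, Obi, Adeyemi, Tran, Halvorsen, Sato, Drummond.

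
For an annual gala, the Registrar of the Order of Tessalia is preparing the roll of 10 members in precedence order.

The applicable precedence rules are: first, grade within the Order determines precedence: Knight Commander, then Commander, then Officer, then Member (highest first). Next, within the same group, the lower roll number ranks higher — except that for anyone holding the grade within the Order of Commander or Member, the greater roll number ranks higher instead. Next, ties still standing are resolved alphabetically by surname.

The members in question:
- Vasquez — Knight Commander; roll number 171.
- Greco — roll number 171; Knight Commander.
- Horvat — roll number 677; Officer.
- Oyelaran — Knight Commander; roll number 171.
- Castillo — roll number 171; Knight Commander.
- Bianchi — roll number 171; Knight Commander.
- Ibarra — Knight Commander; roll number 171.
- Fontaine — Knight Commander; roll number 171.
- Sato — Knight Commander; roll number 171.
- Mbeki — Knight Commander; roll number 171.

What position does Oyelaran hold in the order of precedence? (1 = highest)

7

By grade within the Order: Bianchi, Castillo, Fontaine, Greco, Ibarra, Mbeki, Oyelaran, Sato and Vasquez (Knight Commander); then Horvat (Officer).
Bianchi, Castillo, Fontaine, Greco, Ibarra, Mbeki, Oyelaran, Sato and Vasquez all have roll number 171, so the next rule applies.
Among Bianchi, Castillo, Fontaine, Greco, Ibarra, Mbeki, Oyelaran, Sato and Vasquez, alphabetically by surname: Bianchi before Castillo before Fontaine before Greco before Ibarra before Mbeki before Oyelaran before Sato before Vasquez.
Order: Bianchi, Castillo, Fontaine, Greco, Ibarra, Mbeki, Oyelaran, Sato, Vasquez, Horvat. So position 7.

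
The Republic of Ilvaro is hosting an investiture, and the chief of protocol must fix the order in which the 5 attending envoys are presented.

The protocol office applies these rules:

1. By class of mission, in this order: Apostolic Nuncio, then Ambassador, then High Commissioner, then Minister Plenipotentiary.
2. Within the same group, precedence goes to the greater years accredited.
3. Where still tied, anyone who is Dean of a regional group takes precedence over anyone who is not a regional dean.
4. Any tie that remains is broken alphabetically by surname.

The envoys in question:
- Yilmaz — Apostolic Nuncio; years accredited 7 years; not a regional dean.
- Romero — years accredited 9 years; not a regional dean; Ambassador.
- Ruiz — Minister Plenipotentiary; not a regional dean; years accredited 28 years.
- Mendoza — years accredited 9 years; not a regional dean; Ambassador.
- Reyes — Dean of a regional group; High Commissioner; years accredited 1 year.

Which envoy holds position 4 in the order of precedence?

By class of mission: Yilmaz (Apostolic Nuncio); then Mendoza and Romero (Ambassador); then Reyes (High Commissioner); then Ruiz (Minister Plenipotentiary).
Mendoza and Romero both have years accredited 9 years, so the next rule applies.
Mendoza and Romero are each not a regional dean, so the next rule applies.
Among Mendoza and Romero, alphabetically by surname: Mendoza before Romero.
Order: Yilmaz, Mendoza, Romero, Reyes, Ruiz.

Reyes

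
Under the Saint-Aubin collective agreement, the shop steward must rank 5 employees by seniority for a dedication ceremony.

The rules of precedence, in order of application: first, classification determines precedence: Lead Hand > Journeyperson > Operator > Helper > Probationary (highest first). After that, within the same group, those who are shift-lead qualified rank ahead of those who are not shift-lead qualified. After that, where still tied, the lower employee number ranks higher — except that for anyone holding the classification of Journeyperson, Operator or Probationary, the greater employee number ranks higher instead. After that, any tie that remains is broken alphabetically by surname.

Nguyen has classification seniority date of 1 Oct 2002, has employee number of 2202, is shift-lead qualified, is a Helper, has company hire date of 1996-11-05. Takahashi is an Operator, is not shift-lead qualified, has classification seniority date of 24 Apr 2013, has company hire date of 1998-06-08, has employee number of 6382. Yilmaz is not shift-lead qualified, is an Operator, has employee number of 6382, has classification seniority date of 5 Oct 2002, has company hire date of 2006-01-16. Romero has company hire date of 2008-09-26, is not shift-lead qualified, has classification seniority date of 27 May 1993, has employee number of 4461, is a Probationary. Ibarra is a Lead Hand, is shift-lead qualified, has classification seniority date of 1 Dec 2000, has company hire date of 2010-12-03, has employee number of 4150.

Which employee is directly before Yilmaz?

By classification: Ibarra (Lead Hand); then Takahashi and Yilmaz (Operator); then Nguyen (Helper); then Romero (Probationary).
Takahashi and Yilmaz are each not shift-lead qualified, so the next rule applies.
Takahashi and Yilmaz both have employee number 6382, so the next rule applies.
Among Takahashi and Yilmaz, alphabetically by surname: Takahashi before Yilmaz.
Order: Ibarra, Takahashi, Yilmaz, Nguyen, Romero.

Takahashi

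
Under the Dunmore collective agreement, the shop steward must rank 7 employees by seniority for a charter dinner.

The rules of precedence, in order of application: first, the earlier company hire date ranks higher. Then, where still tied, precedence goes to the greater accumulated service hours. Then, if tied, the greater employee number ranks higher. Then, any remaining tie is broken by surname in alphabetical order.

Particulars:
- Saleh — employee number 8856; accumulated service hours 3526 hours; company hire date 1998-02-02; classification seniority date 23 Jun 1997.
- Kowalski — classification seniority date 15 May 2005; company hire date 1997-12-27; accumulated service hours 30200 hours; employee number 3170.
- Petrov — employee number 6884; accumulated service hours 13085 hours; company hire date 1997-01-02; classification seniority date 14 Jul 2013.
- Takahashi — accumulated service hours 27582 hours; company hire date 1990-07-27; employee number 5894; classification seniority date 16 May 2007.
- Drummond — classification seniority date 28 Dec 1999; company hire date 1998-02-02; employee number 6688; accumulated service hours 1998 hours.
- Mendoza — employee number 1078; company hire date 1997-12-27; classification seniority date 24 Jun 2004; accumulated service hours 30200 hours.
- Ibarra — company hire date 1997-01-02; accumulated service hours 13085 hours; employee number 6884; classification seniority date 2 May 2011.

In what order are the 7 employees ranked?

By company hire date (earlier first): Takahashi (1990-07-27); then Ibarra and Petrov (both 1997-01-02); then Kowalski and Mendoza (both 1997-12-27); then Saleh and Drummond (both 1998-02-02).
Ibarra and Petrov both have accumulated service hours 13085 hours, so the next rule applies.
Ibarra and Petrov both have employee number 6884, so the next rule applies.
Among Ibarra and Petrov, alphabetically by surname: Ibarra before Petrov.
Kowalski and Mendoza both have accumulated service hours 30200 hours, so the next rule applies.
Among Kowalski and Mendoza, by employee number (higher first): Kowalski (3170) before Mendoza (1078).
Among Saleh and Drummond, by accumulated service hours (higher first): Saleh (3526 hours) before Drummond (1998 hours).
Full order: Takahashi, Ibarra, Petrov, Kowalski, Mendoza, Saleh, Drummond.

Takahashi, Ibarra, Petrov, Kowalski, Mendoza, Saleh, Drummond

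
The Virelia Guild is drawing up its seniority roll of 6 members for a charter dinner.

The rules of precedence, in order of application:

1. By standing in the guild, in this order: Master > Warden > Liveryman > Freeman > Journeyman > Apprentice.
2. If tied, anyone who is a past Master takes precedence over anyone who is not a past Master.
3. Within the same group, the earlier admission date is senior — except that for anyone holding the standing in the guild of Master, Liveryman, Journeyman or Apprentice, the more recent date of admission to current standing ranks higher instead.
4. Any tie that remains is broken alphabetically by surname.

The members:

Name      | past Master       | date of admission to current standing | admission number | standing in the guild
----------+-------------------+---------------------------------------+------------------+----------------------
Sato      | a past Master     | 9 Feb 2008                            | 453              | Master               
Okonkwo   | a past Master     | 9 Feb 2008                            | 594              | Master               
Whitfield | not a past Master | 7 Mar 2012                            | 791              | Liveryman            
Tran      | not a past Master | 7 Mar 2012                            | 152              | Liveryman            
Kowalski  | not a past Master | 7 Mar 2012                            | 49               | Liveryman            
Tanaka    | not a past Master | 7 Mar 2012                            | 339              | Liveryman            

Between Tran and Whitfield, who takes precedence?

By standing in the guild: Okonkwo and Sato (Master); then Kowalski, Tanaka, Tran and Whitfield (Liveryman).
Okonkwo and Sato are each a past Master, so the next rule applies.
Okonkwo and Sato both have date of admission to current standing 9 Feb 2008, so the next rule applies.
Among Okonkwo and Sato, alphabetically by surname: Okonkwo before Sato.
Kowalski, Tanaka, Tran and Whitfield are each not a past Master, so the next rule applies.
Kowalski, Tanaka, Tran and Whitfield all have date of admission to current standing 7 Mar 2012, so the next rule applies.
Among Kowalski, Tanaka, Tran and Whitfield, alphabetically by surname: Kowalski before Tanaka before Tran before Whitfield.
So Tran takes precedence.

Tran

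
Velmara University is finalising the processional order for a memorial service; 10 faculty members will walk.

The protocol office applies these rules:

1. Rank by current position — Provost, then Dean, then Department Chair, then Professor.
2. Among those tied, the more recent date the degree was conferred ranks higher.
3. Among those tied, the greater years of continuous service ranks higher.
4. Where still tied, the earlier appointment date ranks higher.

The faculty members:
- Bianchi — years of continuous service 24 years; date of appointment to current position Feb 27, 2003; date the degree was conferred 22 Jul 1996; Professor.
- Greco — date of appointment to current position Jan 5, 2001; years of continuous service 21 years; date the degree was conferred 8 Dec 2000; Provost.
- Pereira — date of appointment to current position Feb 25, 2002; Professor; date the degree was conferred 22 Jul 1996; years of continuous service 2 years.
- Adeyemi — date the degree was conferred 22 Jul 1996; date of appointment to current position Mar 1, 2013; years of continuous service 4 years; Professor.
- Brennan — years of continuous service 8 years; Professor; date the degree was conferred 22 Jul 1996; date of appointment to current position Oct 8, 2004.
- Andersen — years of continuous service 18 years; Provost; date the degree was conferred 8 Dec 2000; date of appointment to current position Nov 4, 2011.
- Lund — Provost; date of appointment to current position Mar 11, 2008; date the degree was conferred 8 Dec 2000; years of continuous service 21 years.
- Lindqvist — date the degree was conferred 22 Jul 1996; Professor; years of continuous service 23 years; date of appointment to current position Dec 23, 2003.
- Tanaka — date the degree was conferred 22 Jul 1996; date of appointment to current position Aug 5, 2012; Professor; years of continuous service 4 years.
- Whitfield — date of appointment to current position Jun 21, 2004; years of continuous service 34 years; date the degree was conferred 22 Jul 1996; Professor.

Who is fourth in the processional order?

Whitfield

By current position: Greco, Lund and Andersen (Provost); then Whitfield, Bianchi, Lindqvist, Brennan, Tanaka, Adeyemi and Pereira (Professor).
Greco, Lund and Andersen all have date the degree was conferred 8 Dec 2000, so the next rule applies.
Among Greco, Lund and Andersen, by years of continuous service (higher first): Greco and Lund (21 years) before Andersen (18 years).
Among Greco and Lund, by date of appointment to current position (earlier first): Greco (Jan 5, 2001) before Lund (Mar 11, 2008).
Whitfield, Bianchi, Lindqvist, Brennan, Tanaka, Adeyemi and Pereira all have date the degree was conferred 22 Jul 1996, so the next rule applies.
Among Whitfield, Bianchi, Lindqvist, Brennan, Tanaka, Adeyemi and Pereira, by years of continuous service (higher first): Whitfield (34 years) before Bianchi (24 years) before Lindqvist (23 years) before Brennan (8 years) before Tanaka and Adeyemi (4 years) before Pereira (2 years).
Among Tanaka and Adeyemi, by date of appointment to current position (earlier first): Tanaka (Aug 5, 2012) before Adeyemi (Mar 1, 2013).
Order: Greco, Lund, Andersen, Whitfield, Bianchi, Lindqvist, Brennan, Tanaka, Adeyemi, Pereira.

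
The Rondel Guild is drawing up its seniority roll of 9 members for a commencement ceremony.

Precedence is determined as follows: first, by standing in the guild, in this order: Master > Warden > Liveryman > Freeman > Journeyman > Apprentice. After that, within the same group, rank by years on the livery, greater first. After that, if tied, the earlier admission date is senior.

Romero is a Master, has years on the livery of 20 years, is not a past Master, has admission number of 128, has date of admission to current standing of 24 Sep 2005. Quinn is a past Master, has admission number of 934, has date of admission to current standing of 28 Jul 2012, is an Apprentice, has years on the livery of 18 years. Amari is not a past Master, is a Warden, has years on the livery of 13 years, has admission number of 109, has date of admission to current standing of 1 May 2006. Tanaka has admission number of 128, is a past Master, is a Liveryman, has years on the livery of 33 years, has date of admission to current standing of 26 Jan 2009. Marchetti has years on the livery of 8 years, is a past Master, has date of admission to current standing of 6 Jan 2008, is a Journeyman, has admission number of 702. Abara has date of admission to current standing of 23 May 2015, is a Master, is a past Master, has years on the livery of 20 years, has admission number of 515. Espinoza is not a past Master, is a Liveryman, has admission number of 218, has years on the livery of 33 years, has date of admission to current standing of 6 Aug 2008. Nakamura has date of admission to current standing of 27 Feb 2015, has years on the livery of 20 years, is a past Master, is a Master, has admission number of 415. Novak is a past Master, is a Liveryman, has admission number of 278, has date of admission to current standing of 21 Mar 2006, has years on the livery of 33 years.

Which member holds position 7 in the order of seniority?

By standing in the guild: Romero, Nakamura and Abara (Master); then Amari (Warden); then Novak, Espinoza and Tanaka (Liveryman); then Marchetti (Journeyman); then Quinn (Apprentice).
Romero, Nakamura and Abara all have years on the livery 20 years, so the next rule applies.
Among Romero, Nakamura and Abara, by date of admission to current standing (earlier first): Romero (24 Sep 2005) before Nakamura (27 Feb 2015) before Abara (23 May 2015).
Novak, Espinoza and Tanaka all have years on the livery 33 years, so the next rule applies.
Among Novak, Espinoza and Tanaka, by date of admission to current standing (earlier first): Novak (21 Mar 2006) before Espinoza (6 Aug 2008) before Tanaka (26 Jan 2009).
Order: Romero, Nakamura, Abara, Amari, Novak, Espinoza, Tanaka, Marchetti, Quinn.

Tanaka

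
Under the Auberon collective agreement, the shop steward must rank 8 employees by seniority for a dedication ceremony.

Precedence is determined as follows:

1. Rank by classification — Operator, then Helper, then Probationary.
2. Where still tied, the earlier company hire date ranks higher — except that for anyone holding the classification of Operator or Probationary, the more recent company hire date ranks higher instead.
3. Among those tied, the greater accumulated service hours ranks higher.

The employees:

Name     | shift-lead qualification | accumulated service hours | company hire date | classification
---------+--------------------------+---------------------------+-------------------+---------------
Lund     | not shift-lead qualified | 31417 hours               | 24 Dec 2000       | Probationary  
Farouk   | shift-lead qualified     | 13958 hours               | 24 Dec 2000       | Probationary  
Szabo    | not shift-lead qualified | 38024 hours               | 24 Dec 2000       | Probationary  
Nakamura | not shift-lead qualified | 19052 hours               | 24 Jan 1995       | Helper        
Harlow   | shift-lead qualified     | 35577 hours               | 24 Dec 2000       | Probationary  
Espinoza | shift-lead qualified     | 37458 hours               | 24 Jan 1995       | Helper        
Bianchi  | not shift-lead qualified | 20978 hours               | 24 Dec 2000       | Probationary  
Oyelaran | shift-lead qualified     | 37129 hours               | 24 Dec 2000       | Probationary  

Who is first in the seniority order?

Espinoza

By classification: Espinoza and Nakamura (Helper); then Szabo, Oyelaran, Harlow, Lund, Bianchi and Farouk (Probationary).
Espinoza and Nakamura both have company hire date 24 Jan 1995, so the next rule applies.
Among Espinoza and Nakamura, by accumulated service hours (higher first): Espinoza (37458 hours) before Nakamura (19052 hours).
Szabo, Oyelaran, Harlow, Lund, Bianchi and Farouk all have company hire date 24 Dec 2000, so the next rule applies.
Among Szabo, Oyelaran, Harlow, Lund, Bianchi and Farouk, by accumulated service hours (higher first): Szabo (38024 hours) before Oyelaran (37129 hours) before Harlow (35577 hours) before Lund (31417 hours) before Bianchi (20978 hours) before Farouk (13958 hours).
Order: Espinoza, Nakamura, Szabo, Oyelaran, Harlow, Lund, Bianchi, Farouk.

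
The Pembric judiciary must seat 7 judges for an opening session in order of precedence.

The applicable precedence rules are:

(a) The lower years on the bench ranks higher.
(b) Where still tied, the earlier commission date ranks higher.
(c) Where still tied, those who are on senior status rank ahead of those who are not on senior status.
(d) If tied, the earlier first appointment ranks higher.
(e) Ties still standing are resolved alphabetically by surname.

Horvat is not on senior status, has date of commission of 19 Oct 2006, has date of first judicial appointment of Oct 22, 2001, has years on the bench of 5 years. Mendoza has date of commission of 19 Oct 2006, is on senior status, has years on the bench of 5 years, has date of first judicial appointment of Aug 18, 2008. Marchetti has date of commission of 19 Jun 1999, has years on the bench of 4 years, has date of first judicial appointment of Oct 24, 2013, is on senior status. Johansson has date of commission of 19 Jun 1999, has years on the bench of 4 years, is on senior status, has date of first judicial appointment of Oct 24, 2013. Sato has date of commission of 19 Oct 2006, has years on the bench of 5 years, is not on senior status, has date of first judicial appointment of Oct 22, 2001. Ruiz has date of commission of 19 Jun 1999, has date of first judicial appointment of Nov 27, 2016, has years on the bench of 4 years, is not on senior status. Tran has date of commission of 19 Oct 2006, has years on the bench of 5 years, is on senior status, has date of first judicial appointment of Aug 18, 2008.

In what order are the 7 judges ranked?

Johansson, Marchetti, Ruiz, Mendoza, Tran, Horvat, Sato

By years on the bench (lower first): Johansson, Marchetti and Ruiz (each 4 years); then Mendoza, Tran, Horvat and Sato (each 5 years).
Johansson, Marchetti and Ruiz all have date of commission 19 Jun 1999, so the next rule applies.
Among Johansson, Marchetti and Ruiz, on senior status before not on senior status: Johansson and Marchetti (on senior status) before Ruiz (not on senior status).
Johansson and Marchetti both have date of first judicial appointment Oct 24, 2013, so the next rule applies.
Among Johansson and Marchetti, alphabetically by surname: Johansson before Marchetti.
Mendoza, Tran, Horvat and Sato all have date of commission 19 Oct 2006, so the next rule applies.
Among Mendoza, Tran, Horvat and Sato, on senior status before not on senior status: Mendoza and Tran (on senior status) before Horvat and Sato (not on senior status).
Mendoza and Tran both have date of first judicial appointment Aug 18, 2008, so the next rule applies.
Among Mendoza and Tran, alphabetically by surname: Mendoza before Tran.
Horvat and Sato both have date of first judicial appointment Oct 22, 2001, so the next rule applies.
Among Horvat and Sato, alphabetically by surname: Horvat before Sato.
Full order: Johansson, Marchetti, Ruiz, Mendoza, Tran, Horvat, Sato.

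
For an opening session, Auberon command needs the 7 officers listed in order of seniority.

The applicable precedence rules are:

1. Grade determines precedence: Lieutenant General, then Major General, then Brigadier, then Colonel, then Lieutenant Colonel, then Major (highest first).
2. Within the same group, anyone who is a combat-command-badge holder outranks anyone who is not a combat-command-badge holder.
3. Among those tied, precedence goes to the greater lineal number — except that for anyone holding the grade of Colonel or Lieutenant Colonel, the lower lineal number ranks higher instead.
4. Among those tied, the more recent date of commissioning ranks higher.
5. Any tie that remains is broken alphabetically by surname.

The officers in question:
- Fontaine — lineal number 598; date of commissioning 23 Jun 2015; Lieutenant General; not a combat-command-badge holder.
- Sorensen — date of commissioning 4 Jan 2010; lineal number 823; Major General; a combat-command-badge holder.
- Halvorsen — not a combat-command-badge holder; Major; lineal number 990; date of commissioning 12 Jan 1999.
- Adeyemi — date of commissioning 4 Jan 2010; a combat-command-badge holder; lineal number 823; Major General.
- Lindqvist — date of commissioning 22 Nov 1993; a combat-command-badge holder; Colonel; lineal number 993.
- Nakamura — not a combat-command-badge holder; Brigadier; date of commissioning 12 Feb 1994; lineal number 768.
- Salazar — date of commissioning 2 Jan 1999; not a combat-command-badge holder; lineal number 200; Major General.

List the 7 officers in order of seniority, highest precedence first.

By grade: Fontaine (Lieutenant General); then Adeyemi, Sorensen and Salazar (Major General); then Nakamura (Brigadier); then Lindqvist (Colonel); then Halvorsen (Major).
Among Adeyemi, Sorensen and Salazar, a combat-command-badge holder before not a combat-command-badge holder: Adeyemi and Sorensen (a combat-command-badge holder) before Salazar (not a combat-command-badge holder).
Adeyemi and Sorensen both have lineal number 823, so the next rule applies.
Adeyemi and Sorensen both have date of commissioning 4 Jan 2010, so the next rule applies.
Among Adeyemi and Sorensen, alphabetically by surname: Adeyemi before Sorensen.
Full order: Fontaine, Adeyemi, Sorensen, Salazar, Nakamura, Lindqvist, Halvorsen.

Fontaine, Adeyemi, Sorensen, Salazar, Nakamura, Lindqvist, Halvorsen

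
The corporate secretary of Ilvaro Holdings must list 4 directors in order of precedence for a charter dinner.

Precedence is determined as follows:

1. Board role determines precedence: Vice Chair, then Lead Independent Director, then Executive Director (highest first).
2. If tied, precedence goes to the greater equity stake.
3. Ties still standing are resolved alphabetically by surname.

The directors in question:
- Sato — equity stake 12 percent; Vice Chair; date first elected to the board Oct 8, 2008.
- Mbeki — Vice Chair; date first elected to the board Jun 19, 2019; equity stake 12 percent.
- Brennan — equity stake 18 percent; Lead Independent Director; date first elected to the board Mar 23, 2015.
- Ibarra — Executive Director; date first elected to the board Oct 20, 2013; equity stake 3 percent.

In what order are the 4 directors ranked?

By board role: Mbeki and Sato (Vice Chair); then Brennan (Lead Independent Director); then Ibarra (Executive Director).
Mbeki and Sato both have equity stake 12 percent, so the next rule applies.
Among Mbeki and Sato, alphabetically by surname: Mbeki before Sato.
Full order: Mbeki, Sato, Brennan, Ibarra.

Mbeki, Sato, Brennan, Ibarra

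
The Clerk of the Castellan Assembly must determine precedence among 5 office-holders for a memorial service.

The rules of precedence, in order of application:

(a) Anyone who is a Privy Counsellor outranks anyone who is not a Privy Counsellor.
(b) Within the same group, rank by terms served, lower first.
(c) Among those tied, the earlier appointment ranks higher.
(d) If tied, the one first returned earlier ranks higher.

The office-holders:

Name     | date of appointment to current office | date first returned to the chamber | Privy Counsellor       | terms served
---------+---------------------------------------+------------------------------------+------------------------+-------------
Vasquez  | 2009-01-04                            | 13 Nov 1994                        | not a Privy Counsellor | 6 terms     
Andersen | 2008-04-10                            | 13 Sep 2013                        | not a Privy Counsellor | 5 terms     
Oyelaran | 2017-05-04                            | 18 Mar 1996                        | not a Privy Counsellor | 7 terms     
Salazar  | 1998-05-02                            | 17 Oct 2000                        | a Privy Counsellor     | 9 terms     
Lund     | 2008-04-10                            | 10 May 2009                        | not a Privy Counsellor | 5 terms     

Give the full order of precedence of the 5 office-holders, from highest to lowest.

By the first rule: Salazar (a Privy Counsellor); then Lund, Andersen, Vasquez and Oyelaran (each not a Privy Counsellor).
Among Lund, Andersen, Vasquez and Oyelaran, by terms served (lower first): Lund and Andersen (5 terms) before Vasquez (6 terms) before Oyelaran (7 terms).
Lund and Andersen both have date of appointment to current office 2008-04-10, so the next rule applies.
Among Lund and Andersen, by date first returned to the chamber (earlier first): Lund (10 May 2009) before Andersen (13 Sep 2013).
Full order: Salazar, Lund, Andersen, Vasquez, Oyelaran.

Salazar, Lund, Andersen, Vasquez, Oyelaran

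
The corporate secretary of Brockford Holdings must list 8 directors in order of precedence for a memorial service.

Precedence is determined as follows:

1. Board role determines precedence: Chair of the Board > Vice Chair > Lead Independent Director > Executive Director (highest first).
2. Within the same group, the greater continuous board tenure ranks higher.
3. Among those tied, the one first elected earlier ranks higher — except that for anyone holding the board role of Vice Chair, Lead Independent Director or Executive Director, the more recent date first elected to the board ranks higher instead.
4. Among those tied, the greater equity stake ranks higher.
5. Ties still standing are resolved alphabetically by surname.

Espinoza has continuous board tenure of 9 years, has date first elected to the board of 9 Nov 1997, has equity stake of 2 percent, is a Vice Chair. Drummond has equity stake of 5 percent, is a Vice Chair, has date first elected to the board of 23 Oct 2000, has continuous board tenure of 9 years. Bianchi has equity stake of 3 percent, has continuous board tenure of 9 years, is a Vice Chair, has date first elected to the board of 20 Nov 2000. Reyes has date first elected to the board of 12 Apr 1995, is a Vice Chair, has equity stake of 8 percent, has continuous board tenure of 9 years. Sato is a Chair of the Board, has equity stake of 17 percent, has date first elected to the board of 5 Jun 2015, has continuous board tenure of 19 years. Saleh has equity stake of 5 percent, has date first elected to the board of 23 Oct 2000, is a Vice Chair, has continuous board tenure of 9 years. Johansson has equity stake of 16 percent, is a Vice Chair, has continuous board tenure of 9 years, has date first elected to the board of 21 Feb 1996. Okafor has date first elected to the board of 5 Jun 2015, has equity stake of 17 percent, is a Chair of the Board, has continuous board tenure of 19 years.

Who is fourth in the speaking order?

Drummond

By board role: Okafor and Sato (Chair of the Board); then Bianchi, Drummond, Saleh, Espinoza, Johansson and Reyes (Vice Chair).
Okafor and Sato both have continuous board tenure 19 years, so the next rule applies.
Okafor and Sato both have date first elected to the board 5 Jun 2015, so the next rule applies.
Okafor and Sato both have equity stake 17 percent, so the next rule applies.
Among Okafor and Sato, alphabetically by surname: Okafor before Sato.
Bianchi, Drummond, Saleh, Espinoza, Johansson and Reyes all have continuous board tenure 9 years, so the next rule applies.
Among Bianchi, Drummond, Saleh, Espinoza, Johansson and Reyes, by date first elected to the board (later first) (reversed rule for this group): Bianchi (20 Nov 2000) before Drummond and Saleh (23 Oct 2000) before Espinoza (9 Nov 1997) before Johansson (21 Feb 1996) before Reyes (12 Apr 1995).
Drummond and Saleh both have equity stake 5 percent, so the next rule applies.
Among Drummond and Saleh, alphabetically by surname: Drummond before Saleh.
Order: Okafor, Sato, Bianchi, Drummond, Saleh, Espinoza, Johansson, Reyes.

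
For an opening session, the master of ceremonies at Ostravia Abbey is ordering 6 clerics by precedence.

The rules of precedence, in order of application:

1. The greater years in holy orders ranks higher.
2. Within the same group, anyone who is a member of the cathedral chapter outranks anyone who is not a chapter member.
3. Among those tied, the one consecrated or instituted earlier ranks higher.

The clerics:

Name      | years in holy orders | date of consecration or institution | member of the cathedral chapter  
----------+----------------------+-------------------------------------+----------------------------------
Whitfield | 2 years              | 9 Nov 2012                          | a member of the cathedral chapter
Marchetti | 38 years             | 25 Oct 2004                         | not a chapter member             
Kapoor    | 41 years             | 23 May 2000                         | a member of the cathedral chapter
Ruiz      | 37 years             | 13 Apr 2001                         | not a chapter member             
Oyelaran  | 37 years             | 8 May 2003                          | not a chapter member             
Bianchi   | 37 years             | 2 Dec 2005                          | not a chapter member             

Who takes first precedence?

By years in holy orders (higher first): Kapoor (41 years); then Marchetti (38 years); then Ruiz, Oyelaran and Bianchi (each 37 years); then Whitfield (2 years).
Ruiz, Oyelaran and Bianchi are each not a chapter member, so the next rule applies.
Among Ruiz, Oyelaran and Bianchi, by date of consecration or institution (earlier first): Ruiz (13 Apr 2001) before Oyelaran (8 May 2003) before Bianchi (2 Dec 2005).
Order: Kapoor, Marchetti, Ruiz, Oyelaran, Bianchi, Whitfield.

Kapoor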